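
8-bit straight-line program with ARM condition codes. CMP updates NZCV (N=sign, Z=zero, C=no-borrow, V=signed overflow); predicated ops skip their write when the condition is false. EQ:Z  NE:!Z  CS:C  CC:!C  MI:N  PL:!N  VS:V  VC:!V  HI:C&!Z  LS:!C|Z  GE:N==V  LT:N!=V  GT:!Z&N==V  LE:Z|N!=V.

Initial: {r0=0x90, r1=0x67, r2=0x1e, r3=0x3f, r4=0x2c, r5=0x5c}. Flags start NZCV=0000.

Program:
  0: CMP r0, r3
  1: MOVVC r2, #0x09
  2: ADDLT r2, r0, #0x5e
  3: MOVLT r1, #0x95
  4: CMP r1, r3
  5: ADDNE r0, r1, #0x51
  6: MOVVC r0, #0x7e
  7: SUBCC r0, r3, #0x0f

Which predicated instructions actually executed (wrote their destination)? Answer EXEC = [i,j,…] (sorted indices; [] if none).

EXEC = [2,3,5]

0: ✓ CMP  NZCV=0011
1: · MOVVC
2: ✓ ADDLT  r2←0xee
3: ✓ MOVLT  r1←0x95
4: ✓ CMP  NZCV=0011
5: ✓ ADDNE  r0←0xe6
6: · MOVVC
7: · SUBCC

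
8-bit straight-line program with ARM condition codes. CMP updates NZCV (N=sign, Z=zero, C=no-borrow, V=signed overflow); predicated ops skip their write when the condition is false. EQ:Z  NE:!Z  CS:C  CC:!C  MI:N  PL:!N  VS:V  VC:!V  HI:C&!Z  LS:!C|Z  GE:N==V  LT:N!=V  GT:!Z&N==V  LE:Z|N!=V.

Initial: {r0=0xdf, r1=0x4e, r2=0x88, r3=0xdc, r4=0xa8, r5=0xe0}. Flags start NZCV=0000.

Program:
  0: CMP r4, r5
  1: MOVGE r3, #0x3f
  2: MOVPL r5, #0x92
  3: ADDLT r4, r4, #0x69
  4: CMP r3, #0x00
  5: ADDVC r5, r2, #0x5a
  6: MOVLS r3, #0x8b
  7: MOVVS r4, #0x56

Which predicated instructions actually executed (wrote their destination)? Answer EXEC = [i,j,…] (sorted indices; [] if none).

EXEC = [3,5]

0: ✓ CMP  NZCV=1000
1: · MOVGE
2: · MOVPL
3: ✓ ADDLT  r4←0x11
4: ✓ CMP  NZCV=1010
5: ✓ ADDVC  r5←0xe2
6: · MOVLS
7: · MOVVS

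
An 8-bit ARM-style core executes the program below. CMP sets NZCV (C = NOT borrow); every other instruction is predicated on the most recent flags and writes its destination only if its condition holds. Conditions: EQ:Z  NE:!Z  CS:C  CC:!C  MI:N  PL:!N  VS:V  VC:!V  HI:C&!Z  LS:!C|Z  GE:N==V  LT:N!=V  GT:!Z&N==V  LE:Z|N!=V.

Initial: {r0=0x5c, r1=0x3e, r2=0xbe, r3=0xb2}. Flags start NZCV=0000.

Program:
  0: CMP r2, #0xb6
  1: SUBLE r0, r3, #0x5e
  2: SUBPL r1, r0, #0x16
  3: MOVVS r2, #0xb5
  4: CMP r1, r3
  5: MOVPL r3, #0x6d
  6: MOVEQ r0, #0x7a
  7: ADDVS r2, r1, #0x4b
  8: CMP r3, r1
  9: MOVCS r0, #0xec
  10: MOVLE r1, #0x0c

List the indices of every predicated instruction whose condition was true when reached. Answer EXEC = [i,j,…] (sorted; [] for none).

[0] flags=0010 → (cmp)
[1] flags=0010 LE?F → skip
[2] flags=0010 PL?T → r1=0x46
[3] flags=0010 VS?F → skip
[4] flags=1001 → (cmp)
[5] flags=1001 PL?F → skip
[6] flags=1001 EQ?F → skip
[7] flags=1001 VS?T → r2=0x91
[8] flags=0011 → (cmp)
[9] flags=0011 CS?T → r0=0xec
[10] flags=0011 LE?T → r1=0x0c

EXEC = [2,7,9,10]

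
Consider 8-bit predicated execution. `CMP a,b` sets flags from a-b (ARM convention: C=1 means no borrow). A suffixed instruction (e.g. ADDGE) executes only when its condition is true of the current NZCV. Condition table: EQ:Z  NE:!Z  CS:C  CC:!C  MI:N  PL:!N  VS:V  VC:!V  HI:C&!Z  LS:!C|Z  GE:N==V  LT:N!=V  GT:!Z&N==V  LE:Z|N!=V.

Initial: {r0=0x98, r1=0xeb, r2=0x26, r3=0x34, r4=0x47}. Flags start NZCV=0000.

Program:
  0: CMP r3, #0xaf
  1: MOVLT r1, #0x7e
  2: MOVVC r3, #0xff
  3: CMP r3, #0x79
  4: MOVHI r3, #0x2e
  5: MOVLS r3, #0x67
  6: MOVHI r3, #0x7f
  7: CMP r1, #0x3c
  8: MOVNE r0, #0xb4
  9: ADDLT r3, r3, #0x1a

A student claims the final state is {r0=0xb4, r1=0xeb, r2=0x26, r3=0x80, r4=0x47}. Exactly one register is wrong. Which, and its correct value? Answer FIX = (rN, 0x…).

0: ✓ CMP  NZCV=1001
1: · MOVLT
2: · MOVVC
3: ✓ CMP  NZCV=1000
4: · MOVHI
5: ✓ MOVLS  r3←0x67
6: · MOVHI
7: ✓ CMP  NZCV=1010
8: ✓ MOVNE  r0←0xb4
9: ✓ ADDLT  r3←0x81

FIX = (r3, 0x81)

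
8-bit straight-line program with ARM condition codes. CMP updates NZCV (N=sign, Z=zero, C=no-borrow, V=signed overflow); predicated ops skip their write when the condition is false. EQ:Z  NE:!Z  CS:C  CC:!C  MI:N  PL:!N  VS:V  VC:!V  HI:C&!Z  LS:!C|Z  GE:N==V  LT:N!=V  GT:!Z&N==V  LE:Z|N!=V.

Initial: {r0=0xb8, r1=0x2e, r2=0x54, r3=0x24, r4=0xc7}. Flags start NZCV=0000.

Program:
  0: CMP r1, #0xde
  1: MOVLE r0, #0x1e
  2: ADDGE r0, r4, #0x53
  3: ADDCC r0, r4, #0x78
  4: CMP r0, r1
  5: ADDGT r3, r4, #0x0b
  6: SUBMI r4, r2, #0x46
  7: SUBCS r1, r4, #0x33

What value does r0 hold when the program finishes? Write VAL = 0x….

VAL = 0x3f

0: ✓ CMP  NZCV=0000
1: · MOVLE
2: ✓ ADDGE  r0←0x1a
3: ✓ ADDCC  r0←0x3f
4: ✓ CMP  NZCV=0010
5: ✓ ADDGT  r3←0xd2
6: · SUBMI
7: ✓ SUBCS  r1←0x94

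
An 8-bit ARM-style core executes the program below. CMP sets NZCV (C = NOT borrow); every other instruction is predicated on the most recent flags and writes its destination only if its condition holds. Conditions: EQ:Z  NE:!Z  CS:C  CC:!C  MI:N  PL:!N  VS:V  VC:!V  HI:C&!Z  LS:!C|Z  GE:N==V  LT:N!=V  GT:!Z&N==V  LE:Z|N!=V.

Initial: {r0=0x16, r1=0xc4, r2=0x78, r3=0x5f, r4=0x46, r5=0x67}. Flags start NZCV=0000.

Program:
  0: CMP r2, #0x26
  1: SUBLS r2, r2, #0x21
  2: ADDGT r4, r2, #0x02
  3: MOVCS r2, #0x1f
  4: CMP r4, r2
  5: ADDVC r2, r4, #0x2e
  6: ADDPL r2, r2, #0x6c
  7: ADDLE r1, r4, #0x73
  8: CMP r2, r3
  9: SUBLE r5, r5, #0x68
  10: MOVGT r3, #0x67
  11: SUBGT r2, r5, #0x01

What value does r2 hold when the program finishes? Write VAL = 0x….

0: ✓ CMP  NZCV=0010
1: · SUBLS
2: ✓ ADDGT  r4←0x7a
3: ✓ MOVCS  r2←0x1f
4: ✓ CMP  NZCV=0010
5: ✓ ADDVC  r2←0xa8
6: ✓ ADDPL  r2←0x14
7: · ADDLE
8: ✓ CMP  NZCV=1000
9: ✓ SUBLE  r5←0xff
10: · MOVGT
11: · SUBGT

VAL = 0x14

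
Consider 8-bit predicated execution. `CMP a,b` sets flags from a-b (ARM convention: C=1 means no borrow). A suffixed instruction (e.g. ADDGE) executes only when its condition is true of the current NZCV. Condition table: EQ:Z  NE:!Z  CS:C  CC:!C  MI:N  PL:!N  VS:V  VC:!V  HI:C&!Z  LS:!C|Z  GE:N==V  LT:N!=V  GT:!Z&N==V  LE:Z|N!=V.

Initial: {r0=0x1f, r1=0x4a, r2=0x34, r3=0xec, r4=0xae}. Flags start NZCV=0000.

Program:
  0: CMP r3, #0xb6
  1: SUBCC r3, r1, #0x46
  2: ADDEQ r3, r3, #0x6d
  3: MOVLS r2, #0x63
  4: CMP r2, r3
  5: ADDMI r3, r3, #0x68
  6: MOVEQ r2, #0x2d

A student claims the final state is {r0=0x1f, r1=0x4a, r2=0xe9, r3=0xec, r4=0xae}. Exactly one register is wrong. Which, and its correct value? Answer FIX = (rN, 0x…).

FIX = (r2, 0x34)

[0] flags=0010 → (cmp)
[1] flags=0010 CC?F → skip
[2] flags=0010 EQ?F → skip
[3] flags=0010 LS?F → skip
[4] flags=0000 → (cmp)
[5] flags=0000 MI?F → skip
[6] flags=0000 EQ?F → skip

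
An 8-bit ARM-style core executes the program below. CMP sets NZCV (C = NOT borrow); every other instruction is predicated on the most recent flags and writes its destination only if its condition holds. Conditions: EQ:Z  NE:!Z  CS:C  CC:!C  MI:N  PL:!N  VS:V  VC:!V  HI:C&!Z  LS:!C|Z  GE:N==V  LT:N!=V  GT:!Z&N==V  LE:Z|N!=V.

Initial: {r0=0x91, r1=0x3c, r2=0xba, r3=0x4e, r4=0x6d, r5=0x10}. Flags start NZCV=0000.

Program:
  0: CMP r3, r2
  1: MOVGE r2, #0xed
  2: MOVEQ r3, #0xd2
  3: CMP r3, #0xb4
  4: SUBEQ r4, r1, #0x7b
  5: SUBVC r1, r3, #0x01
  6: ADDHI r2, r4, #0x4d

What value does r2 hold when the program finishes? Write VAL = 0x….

VAL = 0xed

[0] flags=1001 → (cmp)
[1] flags=1001 GE?T → r2=0xed
[2] flags=1001 EQ?F → skip
[3] flags=1001 → (cmp)
[4] flags=1001 EQ?F → skip
[5] flags=1001 VC?F → skip
[6] flags=1001 HI?F → skip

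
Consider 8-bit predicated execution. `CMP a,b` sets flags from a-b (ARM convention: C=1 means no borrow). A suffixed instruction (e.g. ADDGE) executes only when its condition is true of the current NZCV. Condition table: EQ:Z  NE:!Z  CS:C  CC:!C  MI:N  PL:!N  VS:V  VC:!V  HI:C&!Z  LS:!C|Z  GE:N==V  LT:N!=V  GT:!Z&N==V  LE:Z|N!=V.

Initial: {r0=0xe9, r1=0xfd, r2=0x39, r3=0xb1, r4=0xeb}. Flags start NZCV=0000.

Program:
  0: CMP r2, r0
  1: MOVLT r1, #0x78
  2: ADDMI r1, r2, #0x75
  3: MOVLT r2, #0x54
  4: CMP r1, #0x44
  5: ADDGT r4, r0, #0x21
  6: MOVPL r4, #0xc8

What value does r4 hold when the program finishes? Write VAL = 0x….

[0] flags=0000 → (cmp)
[1] flags=0000 LT?F → skip
[2] flags=0000 MI?F → skip
[3] flags=0000 LT?F → skip
[4] flags=1010 → (cmp)
[5] flags=1010 GT?F → skip
[6] flags=1010 PL?F → skip

VAL = 0xeb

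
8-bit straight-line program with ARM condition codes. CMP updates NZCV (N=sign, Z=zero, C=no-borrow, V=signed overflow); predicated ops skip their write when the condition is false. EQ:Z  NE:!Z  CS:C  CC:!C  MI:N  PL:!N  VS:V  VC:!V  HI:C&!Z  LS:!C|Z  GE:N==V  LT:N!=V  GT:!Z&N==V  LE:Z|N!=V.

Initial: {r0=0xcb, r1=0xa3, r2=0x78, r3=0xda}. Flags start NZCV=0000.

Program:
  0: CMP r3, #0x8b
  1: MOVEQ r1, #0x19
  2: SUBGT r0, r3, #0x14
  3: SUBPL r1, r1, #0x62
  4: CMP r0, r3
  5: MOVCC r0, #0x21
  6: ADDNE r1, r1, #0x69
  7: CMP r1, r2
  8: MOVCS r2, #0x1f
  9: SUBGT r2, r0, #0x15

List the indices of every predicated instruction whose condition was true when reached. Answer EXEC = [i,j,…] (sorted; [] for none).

0: ✓ CMP  NZCV=0010
1: · MOVEQ
2: ✓ SUBGT  r0←0xc6
3: ✓ SUBPL  r1←0x41
4: ✓ CMP  NZCV=1000
5: ✓ MOVCC  r0←0x21
6: ✓ ADDNE  r1←0xaa
7: ✓ CMP  NZCV=0011
8: ✓ MOVCS  r2←0x1f
9: · SUBGT

EXEC = [2,3,5,6,8]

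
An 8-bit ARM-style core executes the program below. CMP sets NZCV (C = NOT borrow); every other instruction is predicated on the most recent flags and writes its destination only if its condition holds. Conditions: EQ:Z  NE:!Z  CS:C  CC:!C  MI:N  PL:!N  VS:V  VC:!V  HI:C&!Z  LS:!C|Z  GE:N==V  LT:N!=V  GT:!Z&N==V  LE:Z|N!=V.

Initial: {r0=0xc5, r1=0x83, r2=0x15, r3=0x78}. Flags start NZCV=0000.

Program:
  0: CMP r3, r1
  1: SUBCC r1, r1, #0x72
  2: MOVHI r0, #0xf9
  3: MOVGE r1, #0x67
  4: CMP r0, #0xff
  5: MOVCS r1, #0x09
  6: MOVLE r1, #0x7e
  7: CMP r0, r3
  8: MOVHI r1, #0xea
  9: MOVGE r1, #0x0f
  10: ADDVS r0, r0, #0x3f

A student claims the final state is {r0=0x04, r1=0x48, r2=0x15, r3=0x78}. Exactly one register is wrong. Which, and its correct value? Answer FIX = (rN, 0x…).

FIX = (r1, 0xea)

0: ✓ CMP  NZCV=1001
1: ✓ SUBCC  r1←0x11
2: · MOVHI
3: ✓ MOVGE  r1←0x67
4: ✓ CMP  NZCV=1000
5: · MOVCS
6: ✓ MOVLE  r1←0x7e
7: ✓ CMP  NZCV=0011
8: ✓ MOVHI  r1←0xea
9: · MOVGE
10: ✓ ADDVS  r0←0x04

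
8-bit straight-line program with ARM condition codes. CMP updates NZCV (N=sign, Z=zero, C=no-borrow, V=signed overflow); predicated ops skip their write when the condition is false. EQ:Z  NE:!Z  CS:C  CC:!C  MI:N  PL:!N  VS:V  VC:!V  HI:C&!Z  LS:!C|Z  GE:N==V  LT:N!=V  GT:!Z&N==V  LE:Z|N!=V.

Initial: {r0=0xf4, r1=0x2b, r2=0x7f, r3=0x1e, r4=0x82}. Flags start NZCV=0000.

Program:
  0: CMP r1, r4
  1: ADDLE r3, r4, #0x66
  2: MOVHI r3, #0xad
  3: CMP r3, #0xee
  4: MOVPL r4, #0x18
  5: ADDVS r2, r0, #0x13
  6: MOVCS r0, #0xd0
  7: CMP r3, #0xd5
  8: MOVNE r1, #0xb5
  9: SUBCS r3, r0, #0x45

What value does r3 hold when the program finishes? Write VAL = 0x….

VAL = 0x1e

0: ✓ CMP  NZCV=1001
1: · ADDLE
2: · MOVHI
3: ✓ CMP  NZCV=0000
4: ✓ MOVPL  r4←0x18
5: · ADDVS
6: · MOVCS
7: ✓ CMP  NZCV=0000
8: ✓ MOVNE  r1←0xb5
9: · SUBCS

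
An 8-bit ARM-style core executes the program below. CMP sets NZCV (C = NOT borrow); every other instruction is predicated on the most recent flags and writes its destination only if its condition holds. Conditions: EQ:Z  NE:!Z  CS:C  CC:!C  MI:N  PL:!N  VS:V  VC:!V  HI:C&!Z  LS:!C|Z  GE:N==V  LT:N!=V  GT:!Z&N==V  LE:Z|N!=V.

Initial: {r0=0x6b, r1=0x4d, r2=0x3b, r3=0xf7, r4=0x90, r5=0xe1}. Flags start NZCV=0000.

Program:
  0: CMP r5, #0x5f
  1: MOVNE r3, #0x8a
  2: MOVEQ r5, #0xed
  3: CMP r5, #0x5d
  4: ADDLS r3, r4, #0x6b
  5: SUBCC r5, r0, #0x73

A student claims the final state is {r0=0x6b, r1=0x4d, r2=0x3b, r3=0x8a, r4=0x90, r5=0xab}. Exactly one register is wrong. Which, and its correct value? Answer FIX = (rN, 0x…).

FIX = (r5, 0xe1)

[0] flags=1010 → (cmp)
[1] flags=1010 NE?T → r3=0x8a
[2] flags=1010 EQ?F → skip
[3] flags=1010 → (cmp)
[4] flags=1010 LS?F → skip
[5] flags=1010 CC?F → skip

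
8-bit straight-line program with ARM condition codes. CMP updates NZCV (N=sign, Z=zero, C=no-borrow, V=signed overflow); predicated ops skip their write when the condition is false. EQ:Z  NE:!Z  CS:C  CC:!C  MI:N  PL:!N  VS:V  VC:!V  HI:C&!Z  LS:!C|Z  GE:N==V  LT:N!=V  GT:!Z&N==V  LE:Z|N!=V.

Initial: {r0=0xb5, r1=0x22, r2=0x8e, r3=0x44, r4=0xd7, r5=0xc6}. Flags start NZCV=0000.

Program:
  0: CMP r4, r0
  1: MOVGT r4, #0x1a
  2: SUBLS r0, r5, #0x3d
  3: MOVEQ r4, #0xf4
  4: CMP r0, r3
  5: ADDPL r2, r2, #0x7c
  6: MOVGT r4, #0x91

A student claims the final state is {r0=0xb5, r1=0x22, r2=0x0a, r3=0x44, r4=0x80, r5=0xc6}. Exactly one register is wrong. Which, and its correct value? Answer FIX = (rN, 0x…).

[0] flags=0010 → (cmp)
[1] flags=0010 GT?T → r4=0x1a
[2] flags=0010 LS?F → skip
[3] flags=0010 EQ?F → skip
[4] flags=0011 → (cmp)
[5] flags=0011 PL?T → r2=0x0a
[6] flags=0011 GT?F → skip

FIX = (r4, 0x1a)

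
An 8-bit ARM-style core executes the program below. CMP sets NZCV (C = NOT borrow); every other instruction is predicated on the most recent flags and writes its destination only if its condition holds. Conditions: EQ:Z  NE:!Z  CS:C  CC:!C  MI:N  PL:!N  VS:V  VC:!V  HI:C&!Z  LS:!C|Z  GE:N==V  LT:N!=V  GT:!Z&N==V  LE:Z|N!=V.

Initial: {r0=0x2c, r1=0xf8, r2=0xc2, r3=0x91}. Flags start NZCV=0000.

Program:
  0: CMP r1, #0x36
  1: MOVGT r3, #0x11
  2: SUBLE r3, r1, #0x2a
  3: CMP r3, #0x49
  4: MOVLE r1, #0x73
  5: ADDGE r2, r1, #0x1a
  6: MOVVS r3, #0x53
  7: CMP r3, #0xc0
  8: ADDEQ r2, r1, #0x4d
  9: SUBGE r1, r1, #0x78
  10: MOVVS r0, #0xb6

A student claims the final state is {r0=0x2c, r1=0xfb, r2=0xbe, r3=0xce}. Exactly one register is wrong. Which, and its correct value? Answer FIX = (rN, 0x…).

0: ✓ CMP  NZCV=1010
1: · MOVGT
2: ✓ SUBLE  r3←0xce
3: ✓ CMP  NZCV=1010
4: ✓ MOVLE  r1←0x73
5: · ADDGE
6: · MOVVS
7: ✓ CMP  NZCV=0010
8: · ADDEQ
9: ✓ SUBGE  r1←0xfb
10: · MOVVS

FIX = (r2, 0xc2)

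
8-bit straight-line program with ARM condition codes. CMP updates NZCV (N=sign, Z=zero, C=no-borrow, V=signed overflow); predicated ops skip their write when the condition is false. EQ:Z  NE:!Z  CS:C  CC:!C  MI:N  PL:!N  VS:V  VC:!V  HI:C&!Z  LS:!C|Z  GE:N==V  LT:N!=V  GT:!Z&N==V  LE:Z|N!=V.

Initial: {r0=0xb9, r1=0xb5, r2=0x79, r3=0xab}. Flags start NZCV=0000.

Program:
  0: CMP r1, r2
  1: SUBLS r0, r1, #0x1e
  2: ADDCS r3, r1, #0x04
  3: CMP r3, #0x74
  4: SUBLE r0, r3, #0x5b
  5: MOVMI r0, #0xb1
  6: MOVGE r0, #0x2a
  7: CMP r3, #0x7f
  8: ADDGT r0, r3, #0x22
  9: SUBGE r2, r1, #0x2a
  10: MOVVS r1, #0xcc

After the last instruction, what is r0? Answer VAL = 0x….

[0] flags=0011 → (cmp)
[1] flags=0011 LS?F → skip
[2] flags=0011 CS?T → r3=0xb9
[3] flags=0011 → (cmp)
[4] flags=0011 LE?T → r0=0x5e
[5] flags=0011 MI?F → skip
[6] flags=0011 GE?F → skip
[7] flags=0011 → (cmp)
[8] flags=0011 GT?F → skip
[9] flags=0011 GE?F → skip
[10] flags=0011 VS?T → r1=0xcc

VAL = 0x5e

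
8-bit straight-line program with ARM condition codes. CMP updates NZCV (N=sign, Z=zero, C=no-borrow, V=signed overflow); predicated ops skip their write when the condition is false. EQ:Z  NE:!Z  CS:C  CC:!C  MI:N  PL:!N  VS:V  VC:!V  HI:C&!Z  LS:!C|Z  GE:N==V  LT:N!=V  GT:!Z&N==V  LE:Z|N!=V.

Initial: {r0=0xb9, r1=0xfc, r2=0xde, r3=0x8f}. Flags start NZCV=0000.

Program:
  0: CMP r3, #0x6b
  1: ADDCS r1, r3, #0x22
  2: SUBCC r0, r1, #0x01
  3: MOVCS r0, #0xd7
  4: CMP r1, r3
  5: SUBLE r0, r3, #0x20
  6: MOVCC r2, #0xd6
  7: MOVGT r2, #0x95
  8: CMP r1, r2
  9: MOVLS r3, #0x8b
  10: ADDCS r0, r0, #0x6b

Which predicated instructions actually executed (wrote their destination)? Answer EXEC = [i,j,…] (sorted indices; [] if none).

EXEC = [1,3,7,10]

[0] flags=0011 → (cmp)
[1] flags=0011 CS?T → r1=0xb1
[2] flags=0011 CC?F → skip
[3] flags=0011 CS?T → r0=0xd7
[4] flags=0010 → (cmp)
[5] flags=0010 LE?F → skip
[6] flags=0010 CC?F → skip
[7] flags=0010 GT?T → r2=0x95
[8] flags=0010 → (cmp)
[9] flags=0010 LS?F → skip
[10] flags=0010 CS?T → r0=0x42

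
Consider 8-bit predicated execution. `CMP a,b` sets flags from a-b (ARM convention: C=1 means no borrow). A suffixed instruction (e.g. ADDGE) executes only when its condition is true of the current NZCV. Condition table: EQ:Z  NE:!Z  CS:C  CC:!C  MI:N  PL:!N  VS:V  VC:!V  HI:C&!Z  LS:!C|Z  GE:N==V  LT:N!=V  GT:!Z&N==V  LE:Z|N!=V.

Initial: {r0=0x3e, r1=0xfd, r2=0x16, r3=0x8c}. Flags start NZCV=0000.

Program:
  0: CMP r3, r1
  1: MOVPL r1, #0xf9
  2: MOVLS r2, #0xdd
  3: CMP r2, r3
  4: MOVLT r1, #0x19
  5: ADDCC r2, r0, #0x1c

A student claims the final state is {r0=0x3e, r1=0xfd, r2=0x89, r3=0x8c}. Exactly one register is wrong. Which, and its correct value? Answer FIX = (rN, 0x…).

[0] flags=1000 → (cmp)
[1] flags=1000 PL?F → skip
[2] flags=1000 LS?T → r2=0xdd
[3] flags=0010 → (cmp)
[4] flags=0010 LT?F → skip
[5] flags=0010 CC?F → skip

FIX = (r2, 0xdd)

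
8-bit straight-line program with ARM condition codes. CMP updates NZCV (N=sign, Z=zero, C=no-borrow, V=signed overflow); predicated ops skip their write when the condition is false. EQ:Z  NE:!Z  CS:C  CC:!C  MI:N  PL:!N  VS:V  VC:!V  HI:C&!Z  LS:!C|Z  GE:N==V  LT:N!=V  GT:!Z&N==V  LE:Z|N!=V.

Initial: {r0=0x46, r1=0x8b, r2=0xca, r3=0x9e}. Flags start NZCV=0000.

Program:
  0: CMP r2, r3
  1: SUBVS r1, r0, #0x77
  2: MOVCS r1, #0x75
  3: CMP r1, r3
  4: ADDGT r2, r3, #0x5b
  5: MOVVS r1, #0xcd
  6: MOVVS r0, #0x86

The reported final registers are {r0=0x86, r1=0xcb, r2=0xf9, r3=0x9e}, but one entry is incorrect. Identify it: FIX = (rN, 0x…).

[0] flags=0010 → (cmp)
[1] flags=0010 VS?F → skip
[2] flags=0010 CS?T → r1=0x75
[3] flags=1001 → (cmp)
[4] flags=1001 GT?T → r2=0xf9
[5] flags=1001 VS?T → r1=0xcd
[6] flags=1001 VS?T → r0=0x86

FIX = (r1, 0xcd)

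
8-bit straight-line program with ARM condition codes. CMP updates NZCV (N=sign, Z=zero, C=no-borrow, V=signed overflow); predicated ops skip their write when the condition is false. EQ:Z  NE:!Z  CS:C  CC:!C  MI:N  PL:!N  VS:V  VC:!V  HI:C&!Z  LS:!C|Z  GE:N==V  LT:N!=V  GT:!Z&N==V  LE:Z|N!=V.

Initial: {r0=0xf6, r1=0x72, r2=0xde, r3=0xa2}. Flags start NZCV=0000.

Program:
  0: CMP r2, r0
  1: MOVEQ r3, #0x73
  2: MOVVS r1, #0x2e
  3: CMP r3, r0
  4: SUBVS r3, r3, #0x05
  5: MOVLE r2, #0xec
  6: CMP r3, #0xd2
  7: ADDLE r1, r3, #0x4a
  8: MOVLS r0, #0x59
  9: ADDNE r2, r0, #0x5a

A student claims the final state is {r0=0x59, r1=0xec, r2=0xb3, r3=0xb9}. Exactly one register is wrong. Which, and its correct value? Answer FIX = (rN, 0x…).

FIX = (r3, 0xa2)

0: ✓ CMP  NZCV=1000
1: · MOVEQ
2: · MOVVS
3: ✓ CMP  NZCV=1000
4: · SUBVS
5: ✓ MOVLE  r2←0xec
6: ✓ CMP  NZCV=1000
7: ✓ ADDLE  r1←0xec
8: ✓ MOVLS  r0←0x59
9: ✓ ADDNE  r2←0xb3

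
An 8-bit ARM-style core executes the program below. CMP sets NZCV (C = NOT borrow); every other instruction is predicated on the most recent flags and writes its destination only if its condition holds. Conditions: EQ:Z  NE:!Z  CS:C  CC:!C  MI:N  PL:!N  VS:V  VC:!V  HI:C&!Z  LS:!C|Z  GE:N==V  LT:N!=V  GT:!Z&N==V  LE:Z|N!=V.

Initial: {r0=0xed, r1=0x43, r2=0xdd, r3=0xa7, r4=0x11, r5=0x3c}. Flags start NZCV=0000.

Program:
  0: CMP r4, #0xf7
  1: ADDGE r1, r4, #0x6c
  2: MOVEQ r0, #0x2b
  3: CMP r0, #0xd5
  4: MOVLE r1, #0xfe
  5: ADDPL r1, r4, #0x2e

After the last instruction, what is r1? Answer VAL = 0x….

VAL = 0x3f

[0] flags=0000 → (cmp)
[1] flags=0000 GE?T → r1=0x7d
[2] flags=0000 EQ?F → skip
[3] flags=0010 → (cmp)
[4] flags=0010 LE?F → skip
[5] flags=0010 PL?T → r1=0x3f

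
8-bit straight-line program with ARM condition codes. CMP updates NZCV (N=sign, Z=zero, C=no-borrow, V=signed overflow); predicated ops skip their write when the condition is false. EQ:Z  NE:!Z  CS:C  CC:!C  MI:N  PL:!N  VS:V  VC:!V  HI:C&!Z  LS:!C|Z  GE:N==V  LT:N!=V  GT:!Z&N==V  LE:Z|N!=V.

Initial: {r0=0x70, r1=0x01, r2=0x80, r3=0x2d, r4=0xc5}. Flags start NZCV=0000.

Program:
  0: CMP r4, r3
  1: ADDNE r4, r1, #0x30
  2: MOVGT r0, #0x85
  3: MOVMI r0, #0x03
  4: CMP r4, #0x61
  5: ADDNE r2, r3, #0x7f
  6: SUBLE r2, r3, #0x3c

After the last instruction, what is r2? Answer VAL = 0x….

[0] flags=1010 → (cmp)
[1] flags=1010 NE?T → r4=0x31
[2] flags=1010 GT?F → skip
[3] flags=1010 MI?T → r0=0x03
[4] flags=1000 → (cmp)
[5] flags=1000 NE?T → r2=0xac
[6] flags=1000 LE?T → r2=0xf1

VAL = 0xf1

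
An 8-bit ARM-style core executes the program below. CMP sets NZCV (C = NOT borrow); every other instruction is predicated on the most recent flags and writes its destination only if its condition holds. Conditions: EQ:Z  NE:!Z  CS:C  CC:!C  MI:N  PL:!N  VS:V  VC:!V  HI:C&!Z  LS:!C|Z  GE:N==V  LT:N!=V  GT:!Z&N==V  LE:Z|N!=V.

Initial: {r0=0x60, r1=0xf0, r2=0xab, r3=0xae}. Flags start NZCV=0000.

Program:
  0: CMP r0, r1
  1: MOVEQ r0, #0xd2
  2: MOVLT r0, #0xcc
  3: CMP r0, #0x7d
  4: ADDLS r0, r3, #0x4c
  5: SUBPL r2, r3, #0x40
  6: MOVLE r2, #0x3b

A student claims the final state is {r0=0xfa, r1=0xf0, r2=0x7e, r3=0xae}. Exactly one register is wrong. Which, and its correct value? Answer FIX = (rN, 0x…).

FIX = (r2, 0x3b)

0: ✓ CMP  NZCV=0000
1: · MOVEQ
2: · MOVLT
3: ✓ CMP  NZCV=1000
4: ✓ ADDLS  r0←0xfa
5: · SUBPL
6: ✓ MOVLE  r2←0x3b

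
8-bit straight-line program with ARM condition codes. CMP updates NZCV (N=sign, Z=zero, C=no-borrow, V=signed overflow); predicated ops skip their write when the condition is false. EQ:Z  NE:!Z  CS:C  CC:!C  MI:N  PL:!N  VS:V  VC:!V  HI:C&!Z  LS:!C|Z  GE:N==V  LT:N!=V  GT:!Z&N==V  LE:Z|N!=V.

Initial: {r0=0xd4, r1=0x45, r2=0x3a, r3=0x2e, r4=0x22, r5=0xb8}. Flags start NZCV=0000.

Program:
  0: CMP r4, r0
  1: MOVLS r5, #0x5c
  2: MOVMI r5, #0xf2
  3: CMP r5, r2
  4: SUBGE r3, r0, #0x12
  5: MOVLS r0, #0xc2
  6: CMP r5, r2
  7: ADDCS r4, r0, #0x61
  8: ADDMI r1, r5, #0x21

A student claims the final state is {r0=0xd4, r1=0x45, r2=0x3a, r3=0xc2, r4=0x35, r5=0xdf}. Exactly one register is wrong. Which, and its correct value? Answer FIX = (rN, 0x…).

FIX = (r5, 0x5c)

0: ✓ CMP  NZCV=0000
1: ✓ MOVLS  r5←0x5c
2: · MOVMI
3: ✓ CMP  NZCV=0010
4: ✓ SUBGE  r3←0xc2
5: · MOVLS
6: ✓ CMP  NZCV=0010
7: ✓ ADDCS  r4←0x35
8: · ADDMI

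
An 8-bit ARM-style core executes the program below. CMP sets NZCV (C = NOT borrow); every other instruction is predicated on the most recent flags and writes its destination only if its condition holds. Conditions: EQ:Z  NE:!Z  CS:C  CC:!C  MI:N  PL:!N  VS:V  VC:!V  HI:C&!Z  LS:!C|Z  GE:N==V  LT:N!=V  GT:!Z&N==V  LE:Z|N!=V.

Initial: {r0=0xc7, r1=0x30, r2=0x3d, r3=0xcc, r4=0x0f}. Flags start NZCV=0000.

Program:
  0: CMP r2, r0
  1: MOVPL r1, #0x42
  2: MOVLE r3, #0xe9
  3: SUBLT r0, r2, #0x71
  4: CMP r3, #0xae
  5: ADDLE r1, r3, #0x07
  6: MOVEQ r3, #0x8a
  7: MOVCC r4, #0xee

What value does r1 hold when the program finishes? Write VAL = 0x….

VAL = 0x42

0: ✓ CMP  NZCV=0000
1: ✓ MOVPL  r1←0x42
2: · MOVLE
3: · SUBLT
4: ✓ CMP  NZCV=0010
5: · ADDLE
6: · MOVEQ
7: · MOVCC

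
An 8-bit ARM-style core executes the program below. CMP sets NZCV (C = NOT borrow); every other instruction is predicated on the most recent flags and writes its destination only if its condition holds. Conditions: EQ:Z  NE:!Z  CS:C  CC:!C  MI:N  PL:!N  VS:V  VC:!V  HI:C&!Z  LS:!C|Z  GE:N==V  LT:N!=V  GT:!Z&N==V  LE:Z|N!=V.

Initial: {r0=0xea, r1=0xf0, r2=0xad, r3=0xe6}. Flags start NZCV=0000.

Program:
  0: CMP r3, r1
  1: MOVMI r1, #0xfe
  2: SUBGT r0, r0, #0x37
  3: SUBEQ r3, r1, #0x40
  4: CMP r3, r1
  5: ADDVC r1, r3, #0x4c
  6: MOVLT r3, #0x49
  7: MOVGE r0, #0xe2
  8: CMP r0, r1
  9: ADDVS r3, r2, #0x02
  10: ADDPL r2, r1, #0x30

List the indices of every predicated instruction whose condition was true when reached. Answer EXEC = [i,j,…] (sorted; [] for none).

0: ✓ CMP  NZCV=1000
1: ✓ MOVMI  r1←0xfe
2: · SUBGT
3: · SUBEQ
4: ✓ CMP  NZCV=1000
5: ✓ ADDVC  r1←0x32
6: ✓ MOVLT  r3←0x49
7: · MOVGE
8: ✓ CMP  NZCV=1010
9: · ADDVS
10: · ADDPL

EXEC = [1,5,6]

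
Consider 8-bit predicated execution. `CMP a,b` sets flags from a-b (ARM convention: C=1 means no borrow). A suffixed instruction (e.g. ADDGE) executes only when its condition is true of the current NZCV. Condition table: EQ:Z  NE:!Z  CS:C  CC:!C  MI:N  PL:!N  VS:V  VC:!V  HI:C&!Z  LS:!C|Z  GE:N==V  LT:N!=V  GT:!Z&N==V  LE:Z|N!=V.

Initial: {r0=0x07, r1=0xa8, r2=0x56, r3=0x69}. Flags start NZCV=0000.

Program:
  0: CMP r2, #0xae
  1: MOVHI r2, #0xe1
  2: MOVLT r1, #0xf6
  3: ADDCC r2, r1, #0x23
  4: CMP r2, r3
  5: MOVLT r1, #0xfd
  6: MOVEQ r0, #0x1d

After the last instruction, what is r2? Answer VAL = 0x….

VAL = 0xcb

0: ✓ CMP  NZCV=1001
1: · MOVHI
2: · MOVLT
3: ✓ ADDCC  r2←0xcb
4: ✓ CMP  NZCV=0011
5: ✓ MOVLT  r1←0xfd
6: · MOVEQ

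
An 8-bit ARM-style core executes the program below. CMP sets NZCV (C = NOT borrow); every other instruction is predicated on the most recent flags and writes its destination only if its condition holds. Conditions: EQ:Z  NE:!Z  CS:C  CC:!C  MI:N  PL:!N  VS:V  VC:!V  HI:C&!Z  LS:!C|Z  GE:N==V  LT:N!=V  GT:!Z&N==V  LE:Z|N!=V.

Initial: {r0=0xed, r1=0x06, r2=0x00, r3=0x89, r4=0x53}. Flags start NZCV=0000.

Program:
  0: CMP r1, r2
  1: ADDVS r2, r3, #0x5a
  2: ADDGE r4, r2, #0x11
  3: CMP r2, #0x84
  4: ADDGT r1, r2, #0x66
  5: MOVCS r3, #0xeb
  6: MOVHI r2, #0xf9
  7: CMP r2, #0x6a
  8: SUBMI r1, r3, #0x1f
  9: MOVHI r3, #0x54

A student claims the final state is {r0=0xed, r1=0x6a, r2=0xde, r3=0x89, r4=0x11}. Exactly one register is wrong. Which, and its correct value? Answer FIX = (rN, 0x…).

FIX = (r2, 0x00)

0: ✓ CMP  NZCV=0010
1: · ADDVS
2: ✓ ADDGE  r4←0x11
3: ✓ CMP  NZCV=0000
4: ✓ ADDGT  r1←0x66
5: · MOVCS
6: · MOVHI
7: ✓ CMP  NZCV=1000
8: ✓ SUBMI  r1←0x6a
9: · MOVHI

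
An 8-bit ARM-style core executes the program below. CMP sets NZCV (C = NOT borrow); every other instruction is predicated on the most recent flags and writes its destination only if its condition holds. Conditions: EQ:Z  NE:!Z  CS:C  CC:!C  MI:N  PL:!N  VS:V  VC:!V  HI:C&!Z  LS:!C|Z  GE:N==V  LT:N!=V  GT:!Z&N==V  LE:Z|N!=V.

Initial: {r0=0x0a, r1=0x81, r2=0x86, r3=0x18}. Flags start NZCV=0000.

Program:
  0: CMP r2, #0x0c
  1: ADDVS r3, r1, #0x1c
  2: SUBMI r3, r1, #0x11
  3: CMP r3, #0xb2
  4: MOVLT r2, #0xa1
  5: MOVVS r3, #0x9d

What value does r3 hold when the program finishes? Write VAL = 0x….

VAL = 0x9d

[0] flags=0011 → (cmp)
[1] flags=0011 VS?T → r3=0x9d
[2] flags=0011 MI?F → skip
[3] flags=1000 → (cmp)
[4] flags=1000 LT?T → r2=0xa1
[5] flags=1000 VS?F → skip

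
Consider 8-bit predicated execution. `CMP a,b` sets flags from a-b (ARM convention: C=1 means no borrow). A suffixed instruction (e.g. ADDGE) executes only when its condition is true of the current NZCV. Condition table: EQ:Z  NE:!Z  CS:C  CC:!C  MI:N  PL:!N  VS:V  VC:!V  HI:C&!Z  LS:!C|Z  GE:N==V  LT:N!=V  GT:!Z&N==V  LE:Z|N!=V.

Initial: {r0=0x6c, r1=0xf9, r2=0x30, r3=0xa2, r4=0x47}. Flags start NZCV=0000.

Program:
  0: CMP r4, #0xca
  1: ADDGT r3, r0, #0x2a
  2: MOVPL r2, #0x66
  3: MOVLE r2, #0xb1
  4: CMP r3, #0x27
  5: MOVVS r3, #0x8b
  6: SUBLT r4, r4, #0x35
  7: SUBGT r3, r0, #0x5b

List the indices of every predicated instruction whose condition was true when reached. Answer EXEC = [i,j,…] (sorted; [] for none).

EXEC = [1,2,5,6]

0: ✓ CMP  NZCV=0000
1: ✓ ADDGT  r3←0x96
2: ✓ MOVPL  r2←0x66
3: · MOVLE
4: ✓ CMP  NZCV=0011
5: ✓ MOVVS  r3←0x8b
6: ✓ SUBLT  r4←0x12
7: · SUBGT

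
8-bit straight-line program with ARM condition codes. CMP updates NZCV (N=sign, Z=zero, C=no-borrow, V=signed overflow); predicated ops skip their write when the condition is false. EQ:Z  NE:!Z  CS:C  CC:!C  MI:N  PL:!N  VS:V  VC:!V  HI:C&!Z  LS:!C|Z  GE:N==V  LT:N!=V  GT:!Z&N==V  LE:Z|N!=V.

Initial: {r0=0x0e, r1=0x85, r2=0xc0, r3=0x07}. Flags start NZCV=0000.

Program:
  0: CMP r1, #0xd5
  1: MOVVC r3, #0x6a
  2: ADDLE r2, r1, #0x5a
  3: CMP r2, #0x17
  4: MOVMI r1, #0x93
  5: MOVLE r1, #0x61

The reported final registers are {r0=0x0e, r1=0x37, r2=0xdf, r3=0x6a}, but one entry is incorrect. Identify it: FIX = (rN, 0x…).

[0] flags=1000 → (cmp)
[1] flags=1000 VC?T → r3=0x6a
[2] flags=1000 LE?T → r2=0xdf
[3] flags=1010 → (cmp)
[4] flags=1010 MI?T → r1=0x93
[5] flags=1010 LE?T → r1=0x61

FIX = (r1, 0x61)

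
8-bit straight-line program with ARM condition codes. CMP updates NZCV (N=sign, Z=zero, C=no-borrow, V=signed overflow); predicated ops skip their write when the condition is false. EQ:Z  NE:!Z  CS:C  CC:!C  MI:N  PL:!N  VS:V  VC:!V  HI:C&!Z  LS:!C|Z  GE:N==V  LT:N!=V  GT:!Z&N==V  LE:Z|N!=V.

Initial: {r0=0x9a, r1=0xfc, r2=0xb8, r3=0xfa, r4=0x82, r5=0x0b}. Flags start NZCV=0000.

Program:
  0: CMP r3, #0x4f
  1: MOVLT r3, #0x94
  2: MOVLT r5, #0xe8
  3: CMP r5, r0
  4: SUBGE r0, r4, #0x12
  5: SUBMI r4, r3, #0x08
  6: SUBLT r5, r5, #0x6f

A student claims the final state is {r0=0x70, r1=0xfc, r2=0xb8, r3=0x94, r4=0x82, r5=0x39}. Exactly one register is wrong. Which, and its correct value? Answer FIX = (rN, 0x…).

FIX = (r5, 0xe8)

0: ✓ CMP  NZCV=1010
1: ✓ MOVLT  r3←0x94
2: ✓ MOVLT  r5←0xe8
3: ✓ CMP  NZCV=0010
4: ✓ SUBGE  r0←0x70
5: · SUBMI
6: · SUBLT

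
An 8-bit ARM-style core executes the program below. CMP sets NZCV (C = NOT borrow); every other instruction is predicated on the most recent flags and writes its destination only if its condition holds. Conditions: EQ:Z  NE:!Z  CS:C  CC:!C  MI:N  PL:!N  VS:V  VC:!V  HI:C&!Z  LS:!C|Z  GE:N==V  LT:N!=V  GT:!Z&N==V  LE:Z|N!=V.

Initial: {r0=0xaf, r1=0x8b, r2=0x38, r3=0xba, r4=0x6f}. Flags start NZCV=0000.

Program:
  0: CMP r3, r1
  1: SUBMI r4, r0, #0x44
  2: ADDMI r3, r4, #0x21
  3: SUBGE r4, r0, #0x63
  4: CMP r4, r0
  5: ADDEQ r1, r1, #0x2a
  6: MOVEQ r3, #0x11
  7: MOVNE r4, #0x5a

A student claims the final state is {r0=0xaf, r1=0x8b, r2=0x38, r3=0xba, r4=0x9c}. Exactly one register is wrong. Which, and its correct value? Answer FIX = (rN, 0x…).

FIX = (r4, 0x5a)

[0] flags=0010 → (cmp)
[1] flags=0010 MI?F → skip
[2] flags=0010 MI?F → skip
[3] flags=0010 GE?T → r4=0x4c
[4] flags=1001 → (cmp)
[5] flags=1001 EQ?F → skip
[6] flags=1001 EQ?F → skip
[7] flags=1001 NE?T → r4=0x5a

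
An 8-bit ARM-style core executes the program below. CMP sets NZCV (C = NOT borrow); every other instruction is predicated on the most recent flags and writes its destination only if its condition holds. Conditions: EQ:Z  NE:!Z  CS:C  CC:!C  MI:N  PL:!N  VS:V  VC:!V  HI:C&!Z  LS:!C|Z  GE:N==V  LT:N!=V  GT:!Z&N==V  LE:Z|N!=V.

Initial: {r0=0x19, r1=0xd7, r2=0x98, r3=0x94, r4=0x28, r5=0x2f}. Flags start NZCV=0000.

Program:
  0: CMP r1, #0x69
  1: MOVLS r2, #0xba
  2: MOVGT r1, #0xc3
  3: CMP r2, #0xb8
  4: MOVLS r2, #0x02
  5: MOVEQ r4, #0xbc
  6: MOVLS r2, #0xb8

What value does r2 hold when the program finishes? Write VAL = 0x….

VAL = 0xb8

[0] flags=0011 → (cmp)
[1] flags=0011 LS?F → skip
[2] flags=0011 GT?F → skip
[3] flags=1000 → (cmp)
[4] flags=1000 LS?T → r2=0x02
[5] flags=1000 EQ?F → skip
[6] flags=1000 LS?T → r2=0xb8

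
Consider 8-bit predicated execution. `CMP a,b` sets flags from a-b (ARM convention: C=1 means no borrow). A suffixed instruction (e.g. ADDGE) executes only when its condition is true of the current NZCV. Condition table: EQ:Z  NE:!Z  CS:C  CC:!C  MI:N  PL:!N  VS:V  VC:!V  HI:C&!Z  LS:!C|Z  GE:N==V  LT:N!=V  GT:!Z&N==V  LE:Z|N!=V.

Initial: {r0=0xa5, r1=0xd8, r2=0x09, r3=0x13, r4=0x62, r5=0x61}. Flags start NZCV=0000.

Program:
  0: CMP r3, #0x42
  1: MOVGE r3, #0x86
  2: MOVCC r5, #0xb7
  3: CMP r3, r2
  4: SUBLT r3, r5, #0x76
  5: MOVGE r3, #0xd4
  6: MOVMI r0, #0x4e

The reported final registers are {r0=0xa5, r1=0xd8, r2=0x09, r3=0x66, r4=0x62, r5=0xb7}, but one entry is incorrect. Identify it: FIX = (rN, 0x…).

FIX = (r3, 0xd4)

0: ✓ CMP  NZCV=1000
1: · MOVGE
2: ✓ MOVCC  r5←0xb7
3: ✓ CMP  NZCV=0010
4: · SUBLT
5: ✓ MOVGE  r3←0xd4
6: · MOVMI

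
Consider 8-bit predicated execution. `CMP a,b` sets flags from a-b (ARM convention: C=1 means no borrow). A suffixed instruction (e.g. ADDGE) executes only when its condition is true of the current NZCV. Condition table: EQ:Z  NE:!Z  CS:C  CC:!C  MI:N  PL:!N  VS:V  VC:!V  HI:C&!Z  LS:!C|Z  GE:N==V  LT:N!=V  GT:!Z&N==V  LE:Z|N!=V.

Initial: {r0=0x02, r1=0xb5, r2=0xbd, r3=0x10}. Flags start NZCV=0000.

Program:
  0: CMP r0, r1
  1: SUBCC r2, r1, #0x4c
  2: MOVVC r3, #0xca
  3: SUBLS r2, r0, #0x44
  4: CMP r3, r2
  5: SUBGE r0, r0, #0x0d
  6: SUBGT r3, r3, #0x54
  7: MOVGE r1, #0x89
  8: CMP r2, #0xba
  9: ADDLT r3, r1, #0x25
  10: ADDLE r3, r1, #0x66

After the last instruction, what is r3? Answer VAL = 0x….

VAL = 0x76

0: ✓ CMP  NZCV=0000
1: ✓ SUBCC  r2←0x69
2: ✓ MOVVC  r3←0xca
3: ✓ SUBLS  r2←0xbe
4: ✓ CMP  NZCV=0010
5: ✓ SUBGE  r0←0xf5
6: ✓ SUBGT  r3←0x76
7: ✓ MOVGE  r1←0x89
8: ✓ CMP  NZCV=0010
9: · ADDLT
10: · ADDLE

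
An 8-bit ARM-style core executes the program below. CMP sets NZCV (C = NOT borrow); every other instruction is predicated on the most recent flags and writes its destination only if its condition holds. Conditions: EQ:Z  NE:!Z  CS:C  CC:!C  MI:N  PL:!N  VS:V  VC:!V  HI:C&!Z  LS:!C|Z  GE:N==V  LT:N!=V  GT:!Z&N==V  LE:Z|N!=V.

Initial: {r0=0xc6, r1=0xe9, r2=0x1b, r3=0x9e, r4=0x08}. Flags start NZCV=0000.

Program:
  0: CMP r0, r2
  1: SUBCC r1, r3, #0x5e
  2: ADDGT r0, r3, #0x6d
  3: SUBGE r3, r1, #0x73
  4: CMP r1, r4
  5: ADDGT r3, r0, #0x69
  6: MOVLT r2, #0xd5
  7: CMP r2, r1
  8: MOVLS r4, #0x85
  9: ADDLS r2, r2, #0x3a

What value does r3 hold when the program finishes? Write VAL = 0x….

[0] flags=1010 → (cmp)
[1] flags=1010 CC?F → skip
[2] flags=1010 GT?F → skip
[3] flags=1010 GE?F → skip
[4] flags=1010 → (cmp)
[5] flags=1010 GT?F → skip
[6] flags=1010 LT?T → r2=0xd5
[7] flags=1000 → (cmp)
[8] flags=1000 LS?T → r4=0x85
[9] flags=1000 LS?T → r2=0x0f

VAL = 0x9e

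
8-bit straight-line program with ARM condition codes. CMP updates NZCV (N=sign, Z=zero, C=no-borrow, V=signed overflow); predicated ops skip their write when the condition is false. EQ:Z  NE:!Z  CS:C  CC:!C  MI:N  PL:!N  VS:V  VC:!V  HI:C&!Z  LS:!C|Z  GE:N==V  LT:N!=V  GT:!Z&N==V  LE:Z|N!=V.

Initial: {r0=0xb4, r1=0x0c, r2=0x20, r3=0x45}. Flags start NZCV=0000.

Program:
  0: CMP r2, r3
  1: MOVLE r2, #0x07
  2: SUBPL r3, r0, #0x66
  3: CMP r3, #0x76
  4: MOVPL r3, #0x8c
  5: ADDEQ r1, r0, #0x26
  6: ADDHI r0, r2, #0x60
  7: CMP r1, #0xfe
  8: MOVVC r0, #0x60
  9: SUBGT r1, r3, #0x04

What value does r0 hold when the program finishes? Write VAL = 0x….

[0] flags=1000 → (cmp)
[1] flags=1000 LE?T → r2=0x07
[2] flags=1000 PL?F → skip
[3] flags=1000 → (cmp)
[4] flags=1000 PL?F → skip
[5] flags=1000 EQ?F → skip
[6] flags=1000 HI?F → skip
[7] flags=0000 → (cmp)
[8] flags=0000 VC?T → r0=0x60
[9] flags=0000 GT?T → r1=0x41

VAL = 0x60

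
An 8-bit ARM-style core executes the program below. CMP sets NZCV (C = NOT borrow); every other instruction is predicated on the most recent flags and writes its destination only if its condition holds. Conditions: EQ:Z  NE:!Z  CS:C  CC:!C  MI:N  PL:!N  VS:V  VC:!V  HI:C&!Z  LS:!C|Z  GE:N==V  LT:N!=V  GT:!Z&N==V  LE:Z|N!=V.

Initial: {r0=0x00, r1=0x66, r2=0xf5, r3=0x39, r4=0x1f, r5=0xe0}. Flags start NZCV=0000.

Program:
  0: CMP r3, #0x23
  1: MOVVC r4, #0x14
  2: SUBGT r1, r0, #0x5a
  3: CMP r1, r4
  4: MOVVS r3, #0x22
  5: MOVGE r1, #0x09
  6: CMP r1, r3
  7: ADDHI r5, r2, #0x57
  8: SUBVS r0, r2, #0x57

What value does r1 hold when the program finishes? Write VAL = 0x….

[0] flags=0010 → (cmp)
[1] flags=0010 VC?T → r4=0x14
[2] flags=0010 GT?T → r1=0xa6
[3] flags=1010 → (cmp)
[4] flags=1010 VS?F → skip
[5] flags=1010 GE?F → skip
[6] flags=0011 → (cmp)
[7] flags=0011 HI?T → r5=0x4c
[8] flags=0011 VS?T → r0=0x9e

VAL = 0xa6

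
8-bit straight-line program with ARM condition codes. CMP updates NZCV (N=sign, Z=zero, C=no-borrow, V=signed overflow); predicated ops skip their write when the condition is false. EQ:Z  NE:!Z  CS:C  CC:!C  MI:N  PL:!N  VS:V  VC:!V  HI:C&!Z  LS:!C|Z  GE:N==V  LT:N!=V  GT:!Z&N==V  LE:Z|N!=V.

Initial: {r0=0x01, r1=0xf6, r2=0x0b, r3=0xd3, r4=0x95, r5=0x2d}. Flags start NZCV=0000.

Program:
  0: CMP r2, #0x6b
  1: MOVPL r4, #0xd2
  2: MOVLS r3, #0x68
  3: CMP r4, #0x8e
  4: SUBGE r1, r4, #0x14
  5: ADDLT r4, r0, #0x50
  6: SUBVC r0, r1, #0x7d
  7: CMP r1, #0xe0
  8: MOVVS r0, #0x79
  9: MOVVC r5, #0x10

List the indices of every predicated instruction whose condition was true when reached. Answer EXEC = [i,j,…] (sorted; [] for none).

0: ✓ CMP  NZCV=1000
1: · MOVPL
2: ✓ MOVLS  r3←0x68
3: ✓ CMP  NZCV=0010
4: ✓ SUBGE  r1←0x81
5: · ADDLT
6: ✓ SUBVC  r0←0x04
7: ✓ CMP  NZCV=1000
8: · MOVVS
9: ✓ MOVVC  r5←0x10

EXEC = [2,4,6,9]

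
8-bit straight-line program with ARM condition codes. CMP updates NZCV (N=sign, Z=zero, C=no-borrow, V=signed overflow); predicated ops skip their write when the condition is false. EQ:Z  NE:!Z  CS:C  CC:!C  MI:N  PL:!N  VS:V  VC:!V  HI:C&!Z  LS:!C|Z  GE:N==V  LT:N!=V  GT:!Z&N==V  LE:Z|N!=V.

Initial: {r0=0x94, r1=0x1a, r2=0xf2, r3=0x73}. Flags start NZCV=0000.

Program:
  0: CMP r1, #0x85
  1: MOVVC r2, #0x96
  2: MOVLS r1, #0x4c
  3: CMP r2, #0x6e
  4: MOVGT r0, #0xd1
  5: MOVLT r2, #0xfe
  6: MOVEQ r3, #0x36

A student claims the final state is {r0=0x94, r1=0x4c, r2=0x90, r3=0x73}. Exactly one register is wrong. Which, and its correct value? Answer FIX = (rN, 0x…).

FIX = (r2, 0xfe)

0: ✓ CMP  NZCV=1001
1: · MOVVC
2: ✓ MOVLS  r1←0x4c
3: ✓ CMP  NZCV=1010
4: · MOVGT
5: ✓ MOVLT  r2←0xfe
6: · MOVEQ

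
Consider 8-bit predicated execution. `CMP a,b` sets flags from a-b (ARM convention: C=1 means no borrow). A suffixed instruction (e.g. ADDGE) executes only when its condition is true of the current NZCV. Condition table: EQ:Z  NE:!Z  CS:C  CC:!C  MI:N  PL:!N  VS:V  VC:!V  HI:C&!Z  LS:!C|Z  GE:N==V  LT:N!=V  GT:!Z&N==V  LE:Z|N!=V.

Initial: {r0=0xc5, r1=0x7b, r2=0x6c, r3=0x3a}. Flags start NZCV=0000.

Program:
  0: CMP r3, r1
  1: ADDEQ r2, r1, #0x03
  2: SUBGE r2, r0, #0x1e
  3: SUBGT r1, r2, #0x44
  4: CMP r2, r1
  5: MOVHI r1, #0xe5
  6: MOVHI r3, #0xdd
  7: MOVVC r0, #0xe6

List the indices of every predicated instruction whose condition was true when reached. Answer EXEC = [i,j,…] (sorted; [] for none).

EXEC = [7]

[0] flags=1000 → (cmp)
[1] flags=1000 EQ?F → skip
[2] flags=1000 GE?F → skip
[3] flags=1000 GT?F → skip
[4] flags=1000 → (cmp)
[5] flags=1000 HI?F → skip
[6] flags=1000 HI?F → skip
[7] flags=1000 VC?T → r0=0xe6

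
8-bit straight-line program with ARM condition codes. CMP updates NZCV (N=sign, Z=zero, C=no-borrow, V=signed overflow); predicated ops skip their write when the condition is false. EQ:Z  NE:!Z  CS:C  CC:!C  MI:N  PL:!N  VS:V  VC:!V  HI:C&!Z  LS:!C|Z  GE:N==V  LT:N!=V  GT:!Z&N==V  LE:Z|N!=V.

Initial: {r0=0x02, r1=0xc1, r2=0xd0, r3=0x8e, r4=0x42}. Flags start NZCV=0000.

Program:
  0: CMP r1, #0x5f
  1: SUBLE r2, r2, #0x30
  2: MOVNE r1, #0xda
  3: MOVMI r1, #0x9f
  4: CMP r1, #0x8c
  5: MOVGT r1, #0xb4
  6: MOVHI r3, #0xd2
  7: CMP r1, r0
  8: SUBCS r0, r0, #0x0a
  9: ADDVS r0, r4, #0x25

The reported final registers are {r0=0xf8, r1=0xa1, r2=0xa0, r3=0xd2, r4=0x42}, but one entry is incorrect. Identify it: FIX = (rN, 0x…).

FIX = (r1, 0xb4)

[0] flags=0011 → (cmp)
[1] flags=0011 LE?T → r2=0xa0
[2] flags=0011 NE?T → r1=0xda
[3] flags=0011 MI?F → skip
[4] flags=0010 → (cmp)
[5] flags=0010 GT?T → r1=0xb4
[6] flags=0010 HI?T → r3=0xd2
[7] flags=1010 → (cmp)
[8] flags=1010 CS?T → r0=0xf8
[9] flags=1010 VS?F → skip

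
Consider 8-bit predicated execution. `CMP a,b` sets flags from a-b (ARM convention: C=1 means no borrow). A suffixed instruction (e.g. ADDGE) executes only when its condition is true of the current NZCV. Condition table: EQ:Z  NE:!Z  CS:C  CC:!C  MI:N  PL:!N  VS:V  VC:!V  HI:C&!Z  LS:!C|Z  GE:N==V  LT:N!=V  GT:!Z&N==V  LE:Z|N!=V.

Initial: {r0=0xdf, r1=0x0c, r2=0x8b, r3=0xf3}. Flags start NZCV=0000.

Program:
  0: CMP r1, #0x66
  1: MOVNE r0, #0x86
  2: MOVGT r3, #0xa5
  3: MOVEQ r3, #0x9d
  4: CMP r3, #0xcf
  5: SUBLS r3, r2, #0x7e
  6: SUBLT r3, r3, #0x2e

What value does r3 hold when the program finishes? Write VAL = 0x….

[0] flags=1000 → (cmp)
[1] flags=1000 NE?T → r0=0x86
[2] flags=1000 GT?F → skip
[3] flags=1000 EQ?F → skip
[4] flags=0010 → (cmp)
[5] flags=0010 LS?F → skip
[6] flags=0010 LT?F → skip

VAL = 0xf3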